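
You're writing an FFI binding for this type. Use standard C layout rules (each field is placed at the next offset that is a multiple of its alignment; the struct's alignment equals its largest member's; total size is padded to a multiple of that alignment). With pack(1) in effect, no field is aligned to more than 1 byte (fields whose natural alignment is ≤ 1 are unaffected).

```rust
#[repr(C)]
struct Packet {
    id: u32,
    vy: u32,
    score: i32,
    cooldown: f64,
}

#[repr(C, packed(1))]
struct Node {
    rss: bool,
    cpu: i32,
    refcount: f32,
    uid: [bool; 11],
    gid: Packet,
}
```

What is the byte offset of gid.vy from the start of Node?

Packet: 0..4  id  (4B, 4-aligned); 4..8  vy  (4B, 4-aligned); 8..12  score  (4B, 4-aligned); 12..16  -- padding (4B); 16..24  cooldown  (8B, 8-aligned); sizeof = 24, alignof = 8
0..1  rss  (1B, 1-aligned)
1..5  cpu  (4B, 1-aligned)
5..9  refcount  (4B, 1-aligned)
9..20  uid  (11B, 1-aligned)
20..44  gid  (24B, 1-aligned)
within Packet: vy at 4
20 + 4 = 24

24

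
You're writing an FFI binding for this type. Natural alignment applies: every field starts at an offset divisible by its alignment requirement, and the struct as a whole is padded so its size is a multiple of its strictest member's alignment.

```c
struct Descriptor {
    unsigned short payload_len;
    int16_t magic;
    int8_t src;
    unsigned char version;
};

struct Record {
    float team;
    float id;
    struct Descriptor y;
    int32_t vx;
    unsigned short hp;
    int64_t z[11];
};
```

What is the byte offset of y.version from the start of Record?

13

Descriptor: @0: payload_len [2B, align 2] → 2; @2: magic [2B, align 2] → 4; @4: src [1B, align 1] → 5; @5: version [1B, align 1] → 6; size 6, align 2
@0: team [4B, align 4] → 4
@4: id [4B, align 4] → 8
@8: y [6B, align 2] → 14
within Descriptor: version at 5
8 + 5 = 13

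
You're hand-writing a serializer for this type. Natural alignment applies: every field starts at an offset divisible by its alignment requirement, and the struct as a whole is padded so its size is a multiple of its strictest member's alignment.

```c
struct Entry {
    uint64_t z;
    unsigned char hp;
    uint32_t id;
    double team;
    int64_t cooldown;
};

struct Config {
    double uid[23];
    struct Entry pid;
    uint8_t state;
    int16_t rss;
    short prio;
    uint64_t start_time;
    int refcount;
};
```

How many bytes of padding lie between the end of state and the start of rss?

1

Entry: @0: z [8B, align 8] → 8; @8: hp [1B, align 1] → 9; +3 pad (align 4); @12: id [4B, align 4] → 16; @16: team [8B, align 8] → 24; @24: cooldown [8B, align 8] → 32; size 32, align 8
@0: uid [184B, align 8] → 184
@184: pid [32B, align 8] → 216
@216: state [1B, align 1] → 217
+1 pad (align 2)
@218: rss [2B, align 2] → 220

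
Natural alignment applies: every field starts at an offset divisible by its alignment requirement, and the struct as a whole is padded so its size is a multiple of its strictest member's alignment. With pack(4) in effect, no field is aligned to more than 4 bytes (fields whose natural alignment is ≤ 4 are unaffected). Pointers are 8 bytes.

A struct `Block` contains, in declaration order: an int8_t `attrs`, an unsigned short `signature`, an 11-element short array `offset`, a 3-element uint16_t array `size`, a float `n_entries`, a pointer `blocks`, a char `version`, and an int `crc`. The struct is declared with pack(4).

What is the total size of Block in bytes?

0..1  attrs  (1B, 1-aligned)
1..2  -- padding (1B)
2..4  signature  (2B, 2-aligned)
4..26  offset  (22B, 2-aligned)
26..32  size  (6B, 2-aligned)
32..36  n_entries  (4B, 4-aligned)
36..44  blocks  (8B, 4-aligned)
44..45  version  (1B, 1-aligned)
45..48  -- padding (3B)
48..52  crc  (4B, 4-aligned)
sizeof = 52, alignof = 4

52 bytes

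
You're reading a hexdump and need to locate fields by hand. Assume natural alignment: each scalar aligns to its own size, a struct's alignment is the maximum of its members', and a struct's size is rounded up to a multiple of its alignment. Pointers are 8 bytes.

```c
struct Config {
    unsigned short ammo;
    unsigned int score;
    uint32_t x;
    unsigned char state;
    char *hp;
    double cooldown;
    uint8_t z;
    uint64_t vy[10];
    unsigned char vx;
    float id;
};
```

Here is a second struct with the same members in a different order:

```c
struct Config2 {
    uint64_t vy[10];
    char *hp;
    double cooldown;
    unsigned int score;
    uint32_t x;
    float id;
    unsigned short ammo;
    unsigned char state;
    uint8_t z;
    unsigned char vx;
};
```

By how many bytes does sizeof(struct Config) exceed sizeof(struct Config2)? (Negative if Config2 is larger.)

@0: ammo [2B, align 2] → 2
+2 pad (align 4)
@4: score [4B, align 4] → 8
@8: x [4B, align 4] → 12
@12: state [1B, align 1] → 13
+3 pad (align 8)
@16: hp [8B, align 8] → 24
@24: cooldown [8B, align 8] → 32
@32: z [1B, align 1] → 33
+7 pad (align 8)
@40: vy [80B, align 8] → 120
@120: vx [1B, align 1] → 121
+3 pad (align 4)
@124: id [4B, align 4] → 128
size 128, align 8
— Config2 —
@0: vy [80B, align 8] → 80
@80: hp [8B, align 8] → 88
@88: cooldown [8B, align 8] → 96
@96: score [4B, align 4] → 100
@100: x [4B, align 4] → 104
@104: id [4B, align 4] → 108
@108: ammo [2B, align 2] → 110
@110: state [1B, align 1] → 111
@111: z [1B, align 1] → 112
@112: vx [1B, align 1] → 113
+7 tail pad (align 8)
size 120, align 8
128 − 120 = 8

8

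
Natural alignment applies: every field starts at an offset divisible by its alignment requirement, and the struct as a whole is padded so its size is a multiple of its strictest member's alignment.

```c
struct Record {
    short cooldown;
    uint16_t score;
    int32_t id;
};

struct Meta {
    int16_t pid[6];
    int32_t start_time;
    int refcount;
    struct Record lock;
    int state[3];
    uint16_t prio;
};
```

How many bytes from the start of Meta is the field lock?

20

Record: 0..2  cooldown  (2B, 2-aligned); 2..4  score  (2B, 2-aligned); 4..8  id  (4B, 4-aligned); sizeof = 8, alignof = 4
0..12  pid  (12B, 2-aligned)
12..16  start_time  (4B, 4-aligned)
16..20  refcount  (4B, 4-aligned)
20..28  lock  (8B, 4-aligned)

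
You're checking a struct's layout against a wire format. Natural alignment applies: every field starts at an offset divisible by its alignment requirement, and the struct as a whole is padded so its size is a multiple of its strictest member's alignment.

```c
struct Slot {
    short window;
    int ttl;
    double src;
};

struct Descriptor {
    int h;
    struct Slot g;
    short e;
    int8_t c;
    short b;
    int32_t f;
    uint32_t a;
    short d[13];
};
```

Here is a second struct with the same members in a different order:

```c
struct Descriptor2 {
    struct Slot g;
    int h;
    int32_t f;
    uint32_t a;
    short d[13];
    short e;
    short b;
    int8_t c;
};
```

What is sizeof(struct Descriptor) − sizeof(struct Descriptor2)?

8

Slot: @0: window [2B, align 2] → 2; +2 pad (align 4); @4: ttl [4B, align 4] → 8; @8: src [8B, align 8] → 16; size 16, align 8
@0: h [4B, align 4] → 4
+4 pad (align 8)
@8: g [16B, align 8] → 24
@24: e [2B, align 2] → 26
@26: c [1B, align 1] → 27
+1 pad (align 2)
@28: b [2B, align 2] → 30
+2 pad (align 4)
@32: f [4B, align 4] → 36
@36: a [4B, align 4] → 40
@40: d [26B, align 2] → 66
+6 tail pad (align 8)
size 72, align 8
— Descriptor2 —
@0: g [16B, align 8] → 16
@16: h [4B, align 4] → 20
@20: f [4B, align 4] → 24
@24: a [4B, align 4] → 28
@28: d [26B, align 2] → 54
@54: e [2B, align 2] → 56
@56: b [2B, align 2] → 58
@58: c [1B, align 1] → 59
+5 tail pad (align 8)
size 64, align 8
72 − 64 = 8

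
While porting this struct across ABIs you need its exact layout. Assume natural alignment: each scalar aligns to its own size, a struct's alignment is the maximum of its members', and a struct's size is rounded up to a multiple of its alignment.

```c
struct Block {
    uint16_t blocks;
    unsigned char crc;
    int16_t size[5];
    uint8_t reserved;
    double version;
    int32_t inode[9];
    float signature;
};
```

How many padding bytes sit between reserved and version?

1

blocks at 0 (size 2, align 2) → ends 2
crc at 2 (size 1, align 1) → ends 3
pad 1 to align 2 for size
size at 4 (size 10, align 2) → ends 14
reserved at 14 (size 1, align 1) → ends 15
pad 1 to align 8 for version
version at 16 (size 8, align 8) → ends 24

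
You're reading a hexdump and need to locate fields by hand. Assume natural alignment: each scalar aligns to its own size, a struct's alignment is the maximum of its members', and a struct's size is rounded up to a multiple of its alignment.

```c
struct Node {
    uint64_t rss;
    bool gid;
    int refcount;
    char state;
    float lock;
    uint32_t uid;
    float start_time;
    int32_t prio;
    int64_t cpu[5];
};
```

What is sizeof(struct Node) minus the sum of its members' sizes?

10

rss at 0 (size 8, align 8) → ends 8
gid at 8 (size 1, align 1) → ends 9
pad 3 to align 4 for refcount
refcount at 12 (size 4, align 4) → ends 16
state at 16 (size 1, align 1) → ends 17
pad 3 to align 4 for lock
lock at 20 (size 4, align 4) → ends 24
uid at 24 (size 4, align 4) → ends 28
start_time at 28 (size 4, align 4) → ends 32
prio at 32 (size 4, align 4) → ends 36
pad 4 to align 8 for cpu
cpu at 40 (size 40, align 8) → ends 80
total 80 bytes, alignment 8
data bytes 70, size 80 → padding 10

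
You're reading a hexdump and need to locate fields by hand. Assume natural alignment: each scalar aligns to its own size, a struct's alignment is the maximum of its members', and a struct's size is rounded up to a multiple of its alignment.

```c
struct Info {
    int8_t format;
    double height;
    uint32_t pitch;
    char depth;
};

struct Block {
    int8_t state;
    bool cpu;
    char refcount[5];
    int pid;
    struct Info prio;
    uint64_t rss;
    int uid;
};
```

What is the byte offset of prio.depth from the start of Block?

Info: 0..1  format  (1B, 1-aligned); 1..8  -- padding (7B); 8..16  height  (8B, 8-aligned); 16..20  pitch  (4B, 4-aligned); 20..21  depth  (1B, 1-aligned); 21..24  -- tail padding (3B); sizeof = 24, alignof = 8
0..1  state  (1B, 1-aligned)
1..2  cpu  (1B, 1-aligned)
2..7  refcount  (5B, 1-aligned)
7..8  -- padding (1B)
8..12  pid  (4B, 4-aligned)
12..16  -- padding (4B)
16..40  prio  (24B, 8-aligned)
within Info: depth at 20
16 + 20 = 36

36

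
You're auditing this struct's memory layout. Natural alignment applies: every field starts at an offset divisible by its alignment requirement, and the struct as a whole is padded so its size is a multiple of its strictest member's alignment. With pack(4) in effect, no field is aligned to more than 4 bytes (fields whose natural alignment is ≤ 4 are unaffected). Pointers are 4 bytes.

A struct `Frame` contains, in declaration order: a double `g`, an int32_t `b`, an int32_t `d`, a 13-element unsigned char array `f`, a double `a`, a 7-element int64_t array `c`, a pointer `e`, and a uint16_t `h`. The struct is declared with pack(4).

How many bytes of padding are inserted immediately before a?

0..8  g  (8B, 4-aligned)
8..12  b  (4B, 4-aligned)
12..16  d  (4B, 4-aligned)
16..29  f  (13B, 1-aligned)
29..32  -- padding (3B)
32..40  a  (8B, 4-aligned)

3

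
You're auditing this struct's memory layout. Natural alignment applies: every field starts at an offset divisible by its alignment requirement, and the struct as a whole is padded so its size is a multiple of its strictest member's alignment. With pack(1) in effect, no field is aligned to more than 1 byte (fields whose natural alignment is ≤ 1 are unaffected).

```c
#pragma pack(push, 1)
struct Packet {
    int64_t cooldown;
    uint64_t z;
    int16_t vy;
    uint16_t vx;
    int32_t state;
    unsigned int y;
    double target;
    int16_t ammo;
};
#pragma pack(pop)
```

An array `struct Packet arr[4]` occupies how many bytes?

152

cooldown at 0 (size 8, align 1) → ends 8
z at 8 (size 8, align 1) → ends 16
vy at 16 (size 2, align 1) → ends 18
vx at 18 (size 2, align 1) → ends 20
state at 20 (size 4, align 1) → ends 24
y at 24 (size 4, align 1) → ends 28
target at 28 (size 8, align 1) → ends 36
ammo at 36 (size 2, align 1) → ends 38
total 38 bytes, alignment 1
array of 4: 4 × 38 = 152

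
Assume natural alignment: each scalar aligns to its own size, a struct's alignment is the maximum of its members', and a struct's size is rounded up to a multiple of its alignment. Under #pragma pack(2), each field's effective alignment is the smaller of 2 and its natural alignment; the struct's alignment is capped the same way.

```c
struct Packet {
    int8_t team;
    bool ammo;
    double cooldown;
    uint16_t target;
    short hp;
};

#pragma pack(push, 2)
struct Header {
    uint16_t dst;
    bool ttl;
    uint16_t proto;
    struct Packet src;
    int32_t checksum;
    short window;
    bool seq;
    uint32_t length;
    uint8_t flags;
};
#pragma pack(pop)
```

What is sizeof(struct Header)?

Packet: 0..1  team  (1B, 1-aligned); 1..2  ammo  (1B, 1-aligned); 2..8  -- padding (6B); 8..16  cooldown  (8B, 8-aligned); 16..18  target  (2B, 2-aligned); 18..20  hp  (2B, 2-aligned); 20..24  -- tail padding (4B); sizeof = 24, alignof = 8
0..2  dst  (2B, 2-aligned)
2..3  ttl  (1B, 1-aligned)
3..4  -- padding (1B)
4..6  proto  (2B, 2-aligned)
6..30  src  (24B, 2-aligned)
30..34  checksum  (4B, 2-aligned)
34..36  window  (2B, 2-aligned)
36..37  seq  (1B, 1-aligned)
37..38  -- padding (1B)
38..42  length  (4B, 2-aligned)
42..43  flags  (1B, 1-aligned)
43..44  -- tail padding (1B)
sizeof = 44, alignof = 2

44 bytes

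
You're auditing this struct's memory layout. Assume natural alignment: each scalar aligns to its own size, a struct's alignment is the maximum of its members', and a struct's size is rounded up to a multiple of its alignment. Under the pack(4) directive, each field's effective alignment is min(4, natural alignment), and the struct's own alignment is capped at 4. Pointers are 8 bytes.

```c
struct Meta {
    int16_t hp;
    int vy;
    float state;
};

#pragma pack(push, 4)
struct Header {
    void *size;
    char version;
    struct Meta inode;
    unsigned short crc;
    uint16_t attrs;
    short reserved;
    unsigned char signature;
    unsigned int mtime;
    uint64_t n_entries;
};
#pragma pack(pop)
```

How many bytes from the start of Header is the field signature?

30

Meta: @0: hp [2B, align 2] → 2; +2 pad (align 4); @4: vy [4B, align 4] → 8; @8: state [4B, align 4] → 12; size 12, align 4
@0: size [8B, align 4] → 8
@8: version [1B, align 1] → 9
+3 pad (align 4)
@12: inode [12B, align 4] → 24
@24: crc [2B, align 2] → 26
@26: attrs [2B, align 2] → 28
@28: reserved [2B, align 2] → 30
@30: signature [1B, align 1] → 31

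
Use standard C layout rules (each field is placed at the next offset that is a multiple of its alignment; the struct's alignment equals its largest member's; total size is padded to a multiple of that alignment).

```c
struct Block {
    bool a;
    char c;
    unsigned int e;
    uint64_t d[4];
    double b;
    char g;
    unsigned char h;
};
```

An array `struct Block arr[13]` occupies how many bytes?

728

a at 0 (size 1, align 1) → ends 1
c at 1 (size 1, align 1) → ends 2
pad 2 to align 4 for e
e at 4 (size 4, align 4) → ends 8
d at 8 (size 32, align 8) → ends 40
b at 40 (size 8, align 8) → ends 48
g at 48 (size 1, align 1) → ends 49
h at 49 (size 1, align 1) → ends 50
tail pad 6 to reach multiple of 8
total 56 bytes, alignment 8
array of 13: 13 × 56 = 728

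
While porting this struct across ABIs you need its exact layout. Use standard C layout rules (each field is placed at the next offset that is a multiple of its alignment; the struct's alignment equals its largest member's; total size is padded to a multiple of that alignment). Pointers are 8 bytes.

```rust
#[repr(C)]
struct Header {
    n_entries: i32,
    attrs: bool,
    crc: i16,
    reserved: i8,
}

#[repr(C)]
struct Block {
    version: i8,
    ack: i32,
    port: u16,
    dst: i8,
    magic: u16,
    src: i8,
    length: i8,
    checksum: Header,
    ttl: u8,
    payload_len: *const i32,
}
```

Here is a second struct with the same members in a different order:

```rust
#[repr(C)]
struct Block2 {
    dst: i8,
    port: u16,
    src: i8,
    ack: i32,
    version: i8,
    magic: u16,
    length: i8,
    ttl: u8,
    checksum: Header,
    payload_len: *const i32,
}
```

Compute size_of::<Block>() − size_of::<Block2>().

0

Header: 0..4  n_entries  (4B, 4-aligned); 4..5  attrs  (1B, 1-aligned); 5..6  -- padding (1B); 6..8  crc  (2B, 2-aligned); 8..9  reserved  (1B, 1-aligned); 9..12  -- tail padding (3B); sizeof = 12, alignof = 4
0..1  version  (1B, 1-aligned)
1..4  -- padding (3B)
4..8  ack  (4B, 4-aligned)
8..10  port  (2B, 2-aligned)
10..11  dst  (1B, 1-aligned)
11..12  -- padding (1B)
12..14  magic  (2B, 2-aligned)
14..15  src  (1B, 1-aligned)
15..16  length  (1B, 1-aligned)
16..28  checksum  (12B, 4-aligned)
28..29  ttl  (1B, 1-aligned)
29..32  -- padding (3B)
32..40  payload_len  (8B, 8-aligned)
sizeof = 40, alignof = 8
— Block2 —
0..1  dst  (1B, 1-aligned)
1..2  -- padding (1B)
2..4  port  (2B, 2-aligned)
4..5  src  (1B, 1-aligned)
5..8  -- padding (3B)
8..12  ack  (4B, 4-aligned)
12..13  version  (1B, 1-aligned)
13..14  -- padding (1B)
14..16  magic  (2B, 2-aligned)
16..17  length  (1B, 1-aligned)
17..18  ttl  (1B, 1-aligned)
18..20  -- padding (2B)
20..32  checksum  (12B, 4-aligned)
32..40  payload_len  (8B, 8-aligned)
sizeof = 40, alignof = 8
40 − 40 = 0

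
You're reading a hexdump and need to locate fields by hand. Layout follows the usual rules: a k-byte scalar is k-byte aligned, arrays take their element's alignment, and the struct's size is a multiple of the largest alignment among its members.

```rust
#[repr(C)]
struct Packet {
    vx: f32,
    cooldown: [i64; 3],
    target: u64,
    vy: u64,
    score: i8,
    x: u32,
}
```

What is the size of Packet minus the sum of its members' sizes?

vx at 0 (size 4, align 4) → ends 4
pad 4 to align 8 for cooldown
cooldown at 8 (size 24, align 8) → ends 32
target at 32 (size 8, align 8) → ends 40
vy at 40 (size 8, align 8) → ends 48
score at 48 (size 1, align 1) → ends 49
pad 3 to align 4 for x
x at 52 (size 4, align 4) → ends 56
total 56 bytes, alignment 8
data bytes 49, size 56 → padding 7

7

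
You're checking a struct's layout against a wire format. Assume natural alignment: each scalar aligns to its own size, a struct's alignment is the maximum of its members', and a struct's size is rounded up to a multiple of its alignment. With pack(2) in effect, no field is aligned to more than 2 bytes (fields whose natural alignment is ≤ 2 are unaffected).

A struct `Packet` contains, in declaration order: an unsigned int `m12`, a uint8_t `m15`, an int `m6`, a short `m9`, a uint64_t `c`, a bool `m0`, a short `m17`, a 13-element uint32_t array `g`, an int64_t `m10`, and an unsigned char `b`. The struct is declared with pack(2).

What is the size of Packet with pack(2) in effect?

0..4  m12  (4B, 2-aligned)
4..5  m15  (1B, 1-aligned)
5..6  -- padding (1B)
6..10  m6  (4B, 2-aligned)
10..12  m9  (2B, 2-aligned)
12..20  c  (8B, 2-aligned)
20..21  m0  (1B, 1-aligned)
21..22  -- padding (1B)
22..24  m17  (2B, 2-aligned)
24..76  g  (52B, 2-aligned)
76..84  m10  (8B, 2-aligned)
84..85  b  (1B, 1-aligned)
85..86  -- tail padding (1B)
sizeof = 86, alignof = 2

86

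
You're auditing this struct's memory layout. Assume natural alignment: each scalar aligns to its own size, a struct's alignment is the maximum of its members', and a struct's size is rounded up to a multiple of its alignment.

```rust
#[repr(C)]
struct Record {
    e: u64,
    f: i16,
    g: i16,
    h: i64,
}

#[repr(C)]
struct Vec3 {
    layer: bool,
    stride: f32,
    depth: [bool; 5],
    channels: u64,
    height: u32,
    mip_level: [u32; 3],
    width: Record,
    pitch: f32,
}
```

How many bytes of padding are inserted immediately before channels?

3

Record: @0: e [8B, align 8] → 8; @8: f [2B, align 2] → 10; @10: g [2B, align 2] → 12; +4 pad (align 8); @16: h [8B, align 8] → 24; size 24, align 8
@0: layer [1B, align 1] → 1
+3 pad (align 4)
@4: stride [4B, align 4] → 8
@8: depth [5B, align 1] → 13
+3 pad (align 8)
@16: channels [8B, align 8] → 24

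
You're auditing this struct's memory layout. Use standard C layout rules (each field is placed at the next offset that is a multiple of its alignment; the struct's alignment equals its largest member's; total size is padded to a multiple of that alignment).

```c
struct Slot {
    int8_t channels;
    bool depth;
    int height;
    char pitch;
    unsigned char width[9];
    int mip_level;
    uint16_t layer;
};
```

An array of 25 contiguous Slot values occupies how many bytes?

@0: channels [1B, align 1] → 1
@1: depth [1B, align 1] → 2
+2 pad (align 4)
@4: height [4B, align 4] → 8
@8: pitch [1B, align 1] → 9
@9: width [9B, align 1] → 18
+2 pad (align 4)
@20: mip_level [4B, align 4] → 24
@24: layer [2B, align 2] → 26
+2 tail pad (align 4)
size 28, align 4
array of 25: 25 × 28 = 700

700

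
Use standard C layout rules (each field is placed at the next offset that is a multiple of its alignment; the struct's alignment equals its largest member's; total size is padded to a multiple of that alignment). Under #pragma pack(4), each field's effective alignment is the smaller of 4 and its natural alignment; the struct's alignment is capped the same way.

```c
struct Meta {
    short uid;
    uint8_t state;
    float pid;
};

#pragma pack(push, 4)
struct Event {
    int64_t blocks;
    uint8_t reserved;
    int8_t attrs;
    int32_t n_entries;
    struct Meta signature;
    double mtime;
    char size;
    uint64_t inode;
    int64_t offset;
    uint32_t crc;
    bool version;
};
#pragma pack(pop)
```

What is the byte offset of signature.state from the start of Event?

Meta: 0..2  uid  (2B, 2-aligned); 2..3  state  (1B, 1-aligned); 3..4  -- padding (1B); 4..8  pid  (4B, 4-aligned); sizeof = 8, alignof = 4
0..8  blocks  (8B, 4-aligned)
8..9  reserved  (1B, 1-aligned)
9..10  attrs  (1B, 1-aligned)
10..12  -- padding (2B)
12..16  n_entries  (4B, 4-aligned)
16..24  signature  (8B, 4-aligned)
within Meta: state at 2
16 + 2 = 18

18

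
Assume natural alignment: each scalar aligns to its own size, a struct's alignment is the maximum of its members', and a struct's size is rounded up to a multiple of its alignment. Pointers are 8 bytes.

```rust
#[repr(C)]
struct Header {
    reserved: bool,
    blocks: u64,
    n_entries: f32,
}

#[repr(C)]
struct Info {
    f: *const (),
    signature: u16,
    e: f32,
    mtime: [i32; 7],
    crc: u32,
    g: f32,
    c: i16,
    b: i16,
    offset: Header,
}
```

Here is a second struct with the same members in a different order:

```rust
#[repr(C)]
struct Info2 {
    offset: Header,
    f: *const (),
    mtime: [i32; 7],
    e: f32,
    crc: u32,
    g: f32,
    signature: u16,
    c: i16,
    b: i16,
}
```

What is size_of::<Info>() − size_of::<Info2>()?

0

Header: 0..1  reserved  (1B, 1-aligned); 1..8  -- padding (7B); 8..16  blocks  (8B, 8-aligned); 16..20  n_entries  (4B, 4-aligned); 20..24  -- tail padding (4B); sizeof = 24, alignof = 8
0..8  f  (8B, 8-aligned)
8..10  signature  (2B, 2-aligned)
10..12  -- padding (2B)
12..16  e  (4B, 4-aligned)
16..44  mtime  (28B, 4-aligned)
44..48  crc  (4B, 4-aligned)
48..52  g  (4B, 4-aligned)
52..54  c  (2B, 2-aligned)
54..56  b  (2B, 2-aligned)
56..80  offset  (24B, 8-aligned)
sizeof = 80, alignof = 8
— Info2 —
0..24  offset  (24B, 8-aligned)
24..32  f  (8B, 8-aligned)
32..60  mtime  (28B, 4-aligned)
60..64  e  (4B, 4-aligned)
64..68  crc  (4B, 4-aligned)
68..72  g  (4B, 4-aligned)
72..74  signature  (2B, 2-aligned)
74..76  c  (2B, 2-aligned)
76..78  b  (2B, 2-aligned)
78..80  -- tail padding (2B)
sizeof = 80, alignof = 8
80 − 80 = 0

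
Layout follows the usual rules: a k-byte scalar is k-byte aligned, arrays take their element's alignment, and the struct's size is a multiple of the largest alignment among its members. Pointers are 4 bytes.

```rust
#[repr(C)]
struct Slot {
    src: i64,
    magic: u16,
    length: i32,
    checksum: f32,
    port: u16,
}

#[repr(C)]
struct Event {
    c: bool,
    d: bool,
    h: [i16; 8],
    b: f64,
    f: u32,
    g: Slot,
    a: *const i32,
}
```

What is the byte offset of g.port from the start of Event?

Slot: @0: src [8B, align 8] → 8; @8: magic [2B, align 2] → 10; +2 pad (align 4); @12: length [4B, align 4] → 16; @16: checksum [4B, align 4] → 20; @20: port [2B, align 2] → 22; +2 tail pad (align 8); size 24, align 8
@0: c [1B, align 1] → 1
@1: d [1B, align 1] → 2
@2: h [16B, align 2] → 18
+6 pad (align 8)
@24: b [8B, align 8] → 32
@32: f [4B, align 4] → 36
+4 pad (align 8)
@40: g [24B, align 8] → 64
within Slot: port at 20
40 + 20 = 60

60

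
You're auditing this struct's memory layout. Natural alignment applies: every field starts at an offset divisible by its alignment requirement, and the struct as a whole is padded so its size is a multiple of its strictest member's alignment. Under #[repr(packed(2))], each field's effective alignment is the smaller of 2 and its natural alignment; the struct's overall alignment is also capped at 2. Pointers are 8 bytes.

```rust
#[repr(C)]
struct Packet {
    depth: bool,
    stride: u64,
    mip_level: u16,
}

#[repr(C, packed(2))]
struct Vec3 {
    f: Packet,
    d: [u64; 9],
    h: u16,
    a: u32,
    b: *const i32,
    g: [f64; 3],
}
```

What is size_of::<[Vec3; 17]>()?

2278

Packet: depth at 0 (size 1, align 1) → ends 1; pad 7 to align 8 for stride; stride at 8 (size 8, align 8) → ends 16; mip_level at 16 (size 2, align 2) → ends 18; tail pad 6 to reach multiple of 8; total 24 bytes, alignment 8
f at 0 (size 24, align 2) → ends 24
d at 24 (size 72, align 2) → ends 96
h at 96 (size 2, align 2) → ends 98
a at 98 (size 4, align 2) → ends 102
b at 102 (size 8, align 2) → ends 110
g at 110 (size 24, align 2) → ends 134
total 134 bytes, alignment 2
array of 17: 17 × 134 = 2278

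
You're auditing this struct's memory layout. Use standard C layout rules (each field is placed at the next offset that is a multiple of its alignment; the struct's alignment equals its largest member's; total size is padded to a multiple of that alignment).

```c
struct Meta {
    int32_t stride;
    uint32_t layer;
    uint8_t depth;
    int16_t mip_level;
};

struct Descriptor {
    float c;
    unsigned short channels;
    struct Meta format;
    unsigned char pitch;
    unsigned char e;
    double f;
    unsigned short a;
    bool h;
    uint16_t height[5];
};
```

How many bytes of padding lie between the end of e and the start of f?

2

Meta: 0..4  stride  (4B, 4-aligned); 4..8  layer  (4B, 4-aligned); 8..9  depth  (1B, 1-aligned); 9..10  -- padding (1B); 10..12  mip_level  (2B, 2-aligned); sizeof = 12, alignof = 4
0..4  c  (4B, 4-aligned)
4..6  channels  (2B, 2-aligned)
6..8  -- padding (2B)
8..20  format  (12B, 4-aligned)
20..21  pitch  (1B, 1-aligned)
21..22  e  (1B, 1-aligned)
22..24  -- padding (2B)
24..32  f  (8B, 8-aligned)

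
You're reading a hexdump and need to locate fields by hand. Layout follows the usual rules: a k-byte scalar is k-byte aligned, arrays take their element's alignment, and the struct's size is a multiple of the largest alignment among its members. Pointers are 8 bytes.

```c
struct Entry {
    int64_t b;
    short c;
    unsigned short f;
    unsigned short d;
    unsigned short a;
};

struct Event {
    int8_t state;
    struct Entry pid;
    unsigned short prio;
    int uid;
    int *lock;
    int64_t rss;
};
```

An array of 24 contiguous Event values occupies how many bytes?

Entry: @0: b [8B, align 8] → 8; @8: c [2B, align 2] → 10; @10: f [2B, align 2] → 12; @12: d [2B, align 2] → 14; @14: a [2B, align 2] → 16; size 16, align 8
@0: state [1B, align 1] → 1
+7 pad (align 8)
@8: pid [16B, align 8] → 24
@24: prio [2B, align 2] → 26
+2 pad (align 4)
@28: uid [4B, align 4] → 32
@32: lock [8B, align 8] → 40
@40: rss [8B, align 8] → 48
size 48, align 8
array of 24: 24 × 48 = 1152

1152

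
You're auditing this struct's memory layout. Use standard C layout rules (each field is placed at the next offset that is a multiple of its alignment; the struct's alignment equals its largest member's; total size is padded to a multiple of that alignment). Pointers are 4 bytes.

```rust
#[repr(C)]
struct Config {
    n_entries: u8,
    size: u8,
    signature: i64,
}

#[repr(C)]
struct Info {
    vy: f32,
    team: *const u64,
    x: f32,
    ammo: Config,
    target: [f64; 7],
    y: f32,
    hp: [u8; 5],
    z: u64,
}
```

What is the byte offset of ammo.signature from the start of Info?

Config: @0: n_entries [1B, align 1] → 1; @1: size [1B, align 1] → 2; +6 pad (align 8); @8: signature [8B, align 8] → 16; size 16, align 8
@0: vy [4B, align 4] → 4
@4: team [4B, align 4] → 8
@8: x [4B, align 4] → 12
+4 pad (align 8)
@16: ammo [16B, align 8] → 32
within Config: signature at 8
16 + 8 = 24

24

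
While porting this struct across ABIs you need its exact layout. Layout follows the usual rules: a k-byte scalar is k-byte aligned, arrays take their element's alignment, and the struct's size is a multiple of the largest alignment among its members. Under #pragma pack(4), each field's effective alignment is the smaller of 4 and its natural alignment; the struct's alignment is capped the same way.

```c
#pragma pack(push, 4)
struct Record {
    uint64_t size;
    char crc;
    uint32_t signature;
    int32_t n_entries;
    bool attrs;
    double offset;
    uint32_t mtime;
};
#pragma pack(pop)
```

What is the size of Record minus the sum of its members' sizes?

size at 0 (size 8, align 4) → ends 8
crc at 8 (size 1, align 1) → ends 9
pad 3 to align 4 for signature
signature at 12 (size 4, align 4) → ends 16
n_entries at 16 (size 4, align 4) → ends 20
attrs at 20 (size 1, align 1) → ends 21
pad 3 to align 4 for offset
offset at 24 (size 8, align 4) → ends 32
mtime at 32 (size 4, align 4) → ends 36
total 36 bytes, alignment 4
data bytes 30, size 36 → padding 6

6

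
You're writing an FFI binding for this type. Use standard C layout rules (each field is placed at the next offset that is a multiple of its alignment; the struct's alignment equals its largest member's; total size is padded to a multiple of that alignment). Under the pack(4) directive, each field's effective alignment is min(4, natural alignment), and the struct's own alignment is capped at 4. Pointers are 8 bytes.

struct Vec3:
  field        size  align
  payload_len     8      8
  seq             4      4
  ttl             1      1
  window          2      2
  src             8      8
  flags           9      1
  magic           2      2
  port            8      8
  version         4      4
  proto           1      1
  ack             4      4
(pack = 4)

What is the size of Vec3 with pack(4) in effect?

56

@0: payload_len [8B, align 4] → 8
@8: seq [4B, align 4] → 12
@12: ttl [1B, align 1] → 13
+1 pad (align 2)
@14: window [2B, align 2] → 16
@16: src [8B, align 4] → 24
@24: flags [9B, align 1] → 33
+1 pad (align 2)
@34: magic [2B, align 2] → 36
@36: port [8B, align 4] → 44
@44: version [4B, align 4] → 48
@48: proto [1B, align 1] → 49
+3 pad (align 4)
@52: ack [4B, align 4] → 56
size 56, align 4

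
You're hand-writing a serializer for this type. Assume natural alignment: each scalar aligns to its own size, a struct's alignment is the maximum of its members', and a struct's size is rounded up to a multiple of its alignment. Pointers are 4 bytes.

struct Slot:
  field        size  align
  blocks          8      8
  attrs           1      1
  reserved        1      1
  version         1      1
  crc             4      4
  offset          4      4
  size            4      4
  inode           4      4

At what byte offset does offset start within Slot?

16

blocks at 0 (size 8, align 8) → ends 8
attrs at 8 (size 1, align 1) → ends 9
reserved at 9 (size 1, align 1) → ends 10
version at 10 (size 1, align 1) → ends 11
pad 1 to align 4 for crc
crc at 12 (size 4, align 4) → ends 16
offset at 16 (size 4, align 4) → ends 20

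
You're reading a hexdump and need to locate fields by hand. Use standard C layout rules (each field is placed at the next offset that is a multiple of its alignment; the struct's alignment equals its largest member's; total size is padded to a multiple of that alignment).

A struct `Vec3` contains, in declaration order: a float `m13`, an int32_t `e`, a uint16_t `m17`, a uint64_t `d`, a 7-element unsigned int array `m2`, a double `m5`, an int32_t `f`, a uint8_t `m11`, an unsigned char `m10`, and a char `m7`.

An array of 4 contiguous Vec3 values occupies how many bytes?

@0: m13 [4B, align 4] → 4
@4: e [4B, align 4] → 8
@8: m17 [2B, align 2] → 10
+6 pad (align 8)
@16: d [8B, align 8] → 24
@24: m2 [28B, align 4] → 52
+4 pad (align 8)
@56: m5 [8B, align 8] → 64
@64: f [4B, align 4] → 68
@68: m11 [1B, align 1] → 69
@69: m10 [1B, align 1] → 70
@70: m7 [1B, align 1] → 71
+1 tail pad (align 8)
size 72, align 8
array of 4: 4 × 72 = 288

288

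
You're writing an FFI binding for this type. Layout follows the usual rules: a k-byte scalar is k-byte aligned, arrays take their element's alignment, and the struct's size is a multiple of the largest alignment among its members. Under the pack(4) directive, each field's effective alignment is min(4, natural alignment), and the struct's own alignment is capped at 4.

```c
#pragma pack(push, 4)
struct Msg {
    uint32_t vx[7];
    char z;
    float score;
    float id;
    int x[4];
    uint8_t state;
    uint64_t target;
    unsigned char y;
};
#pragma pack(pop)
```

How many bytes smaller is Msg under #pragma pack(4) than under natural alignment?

natural layout:
  @0: vx [28B, align 4] → 28
  @28: z [1B, align 1] → 29
  +3 pad (align 4)
  @32: score [4B, align 4] → 36
  @36: id [4B, align 4] → 40
  @40: x [16B, align 4] → 56
  @56: state [1B, align 1] → 57
  +7 pad (align 8)
  @64: target [8B, align 8] → 72
  @72: y [1B, align 1] → 73
  +7 tail pad (align 8)
  size 80, align 8
packed(4) layout:
  @0: vx [28B, align 4] → 28
  @28: z [1B, align 1] → 29
  +3 pad (align 4)
  @32: score [4B, align 4] → 36
  @36: id [4B, align 4] → 40
  @40: x [16B, align 4] → 56
  @56: state [1B, align 1] → 57
  +3 pad (align 4)
  @60: target [8B, align 4] → 68
  @68: y [1B, align 1] → 69
  +3 tail pad (align 4)
  size 72, align 4
80 − 72 = 8

8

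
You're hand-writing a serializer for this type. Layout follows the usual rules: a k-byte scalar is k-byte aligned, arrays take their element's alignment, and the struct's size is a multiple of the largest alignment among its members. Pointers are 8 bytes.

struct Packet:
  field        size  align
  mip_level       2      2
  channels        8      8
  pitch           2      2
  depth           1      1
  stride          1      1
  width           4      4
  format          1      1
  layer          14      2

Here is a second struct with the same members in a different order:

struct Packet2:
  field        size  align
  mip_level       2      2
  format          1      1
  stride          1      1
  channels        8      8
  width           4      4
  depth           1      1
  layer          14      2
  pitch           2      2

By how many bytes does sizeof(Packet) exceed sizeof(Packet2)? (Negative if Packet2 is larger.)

0..2  mip_level  (2B, 2-aligned)
2..8  -- padding (6B)
8..16  channels  (8B, 8-aligned)
16..18  pitch  (2B, 2-aligned)
18..19  depth  (1B, 1-aligned)
19..20  stride  (1B, 1-aligned)
20..24  width  (4B, 4-aligned)
24..25  format  (1B, 1-aligned)
25..26  -- padding (1B)
26..40  layer  (14B, 2-aligned)
sizeof = 40, alignof = 8
— Packet2 —
0..2  mip_level  (2B, 2-aligned)
2..3  format  (1B, 1-aligned)
3..4  stride  (1B, 1-aligned)
4..8  -- padding (4B)
8..16  channels  (8B, 8-aligned)
16..20  width  (4B, 4-aligned)
20..21  depth  (1B, 1-aligned)
21..22  -- padding (1B)
22..36  layer  (14B, 2-aligned)
36..38  pitch  (2B, 2-aligned)
38..40  -- tail padding (2B)
sizeof = 40, alignof = 8
40 − 40 = 0

0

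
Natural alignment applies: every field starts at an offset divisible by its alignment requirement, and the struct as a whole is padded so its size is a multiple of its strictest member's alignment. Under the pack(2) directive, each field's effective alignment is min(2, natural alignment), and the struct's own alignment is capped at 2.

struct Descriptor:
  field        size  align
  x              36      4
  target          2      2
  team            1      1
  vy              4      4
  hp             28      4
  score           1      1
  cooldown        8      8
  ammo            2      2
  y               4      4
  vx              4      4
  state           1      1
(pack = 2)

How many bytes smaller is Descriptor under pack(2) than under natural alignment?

10

natural layout:
  0..36  x  (36B, 4-aligned)
  36..38  target  (2B, 2-aligned)
  38..39  team  (1B, 1-aligned)
  39..40  -- padding (1B)
  40..44  vy  (4B, 4-aligned)
  44..72  hp  (28B, 4-aligned)
  72..73  score  (1B, 1-aligned)
  73..80  -- padding (7B)
  80..88  cooldown  (8B, 8-aligned)
  88..90  ammo  (2B, 2-aligned)
  90..92  -- padding (2B)
  92..96  y  (4B, 4-aligned)
  96..100  vx  (4B, 4-aligned)
  100..101  state  (1B, 1-aligned)
  101..104  -- tail padding (3B)
  sizeof = 104, alignof = 8
packed(2) layout:
  0..36  x  (36B, 2-aligned)
  36..38  target  (2B, 2-aligned)
  38..39  team  (1B, 1-aligned)
  39..40  -- padding (1B)
  40..44  vy  (4B, 2-aligned)
  44..72  hp  (28B, 2-aligned)
  72..73  score  (1B, 1-aligned)
  73..74  -- padding (1B)
  74..82  cooldown  (8B, 2-aligned)
  82..84  ammo  (2B, 2-aligned)
  84..88  y  (4B, 2-aligned)
  88..92  vx  (4B, 2-aligned)
  92..93  state  (1B, 1-aligned)
  93..94  -- tail padding (1B)
  sizeof = 94, alignof = 2
104 − 94 = 10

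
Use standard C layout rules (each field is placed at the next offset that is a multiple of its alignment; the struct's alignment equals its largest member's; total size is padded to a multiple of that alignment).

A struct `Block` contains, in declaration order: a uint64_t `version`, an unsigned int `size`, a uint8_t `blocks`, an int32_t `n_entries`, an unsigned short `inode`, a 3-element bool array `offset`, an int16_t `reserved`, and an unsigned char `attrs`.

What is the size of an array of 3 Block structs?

96

0..8  version  (8B, 8-aligned)
8..12  size  (4B, 4-aligned)
12..13  blocks  (1B, 1-aligned)
13..16  -- padding (3B)
16..20  n_entries  (4B, 4-aligned)
20..22  inode  (2B, 2-aligned)
22..25  offset  (3B, 1-aligned)
25..26  -- padding (1B)
26..28  reserved  (2B, 2-aligned)
28..29  attrs  (1B, 1-aligned)
29..32  -- tail padding (3B)
sizeof = 32, alignof = 8
array of 3: 3 × 32 = 96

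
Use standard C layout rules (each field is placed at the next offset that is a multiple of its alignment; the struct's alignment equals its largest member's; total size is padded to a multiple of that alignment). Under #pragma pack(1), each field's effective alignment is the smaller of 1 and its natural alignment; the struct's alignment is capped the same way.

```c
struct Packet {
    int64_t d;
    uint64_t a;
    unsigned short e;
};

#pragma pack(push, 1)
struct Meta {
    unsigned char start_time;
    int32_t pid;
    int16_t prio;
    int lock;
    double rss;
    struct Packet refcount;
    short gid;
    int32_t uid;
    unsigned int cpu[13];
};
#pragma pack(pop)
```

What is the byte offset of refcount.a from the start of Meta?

27

Packet: 0..8  d  (8B, 8-aligned); 8..16  a  (8B, 8-aligned); 16..18  e  (2B, 2-aligned); 18..24  -- tail padding (6B); sizeof = 24, alignof = 8
0..1  start_time  (1B, 1-aligned)
1..5  pid  (4B, 1-aligned)
5..7  prio  (2B, 1-aligned)
7..11  lock  (4B, 1-aligned)
11..19  rss  (8B, 1-aligned)
19..43  refcount  (24B, 1-aligned)
within Packet: a at 8
19 + 8 = 27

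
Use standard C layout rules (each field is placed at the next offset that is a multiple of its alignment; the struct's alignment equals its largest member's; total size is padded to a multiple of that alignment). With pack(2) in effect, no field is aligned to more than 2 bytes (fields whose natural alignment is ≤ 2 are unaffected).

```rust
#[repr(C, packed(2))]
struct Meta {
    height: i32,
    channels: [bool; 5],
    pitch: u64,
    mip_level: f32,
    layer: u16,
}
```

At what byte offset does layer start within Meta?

22

@0: height [4B, align 2] → 4
@4: channels [5B, align 1] → 9
+1 pad (align 2)
@10: pitch [8B, align 2] → 18
@18: mip_level [4B, align 2] → 22
@22: layer [2B, align 2] → 24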